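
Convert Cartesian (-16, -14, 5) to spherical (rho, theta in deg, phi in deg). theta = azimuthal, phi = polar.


rho = sqrt((-16)^2 + (-14)^2 + 5^2) = 21.8403
theta = atan2(-14, -16) = 221.1859 deg
phi = acos(5/21.8403) = 76.7657 deg

rho = 21.8403, theta = 221.1859 deg, phi = 76.7657 deg


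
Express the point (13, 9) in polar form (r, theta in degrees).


r = sqrt(13^2 + 9^2) = 15.8114
theta = atan2(9, 13) = 34.6952 degrees

r = 15.8114, theta = 34.6952 degrees


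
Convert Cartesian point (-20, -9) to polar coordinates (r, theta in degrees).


r = sqrt((-20)^2 + (-9)^2) = 21.9317
theta = atan2(-9, -20) = 204.2277 degrees

r = 21.9317, theta = 204.2277 degrees


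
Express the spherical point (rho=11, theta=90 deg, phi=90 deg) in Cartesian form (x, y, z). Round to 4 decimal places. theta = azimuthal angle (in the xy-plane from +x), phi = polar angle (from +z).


x = 11 * sin(90) * cos(90) = 0
y = 11 * sin(90) * sin(90) = 11
z = 11 * cos(90) = 0

(0, 11, 0)


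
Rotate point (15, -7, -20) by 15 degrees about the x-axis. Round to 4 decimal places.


x' = 15
y' = -7*cos(15) - -20*sin(15) = -1.5851
z' = -7*sin(15) + -20*cos(15) = -21.1302

(15, -1.5851, -21.1302)


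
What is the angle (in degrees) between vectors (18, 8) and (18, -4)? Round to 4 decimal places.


dot = 18*18 + 8*-4 = 292
|u| = 19.6977, |v| = 18.4391
cos(angle) = 0.8039
angle = 36.4913 degrees

36.4913 degrees


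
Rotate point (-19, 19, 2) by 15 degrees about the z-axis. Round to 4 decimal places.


x' = -19*cos(15) - 19*sin(15) = -23.2702
y' = -19*sin(15) + 19*cos(15) = 13.435
z' = 2

(-23.2702, 13.435, 2)


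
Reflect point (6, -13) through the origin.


Reflection through origin: (x, y) -> (-x, -y)
(6, -13) -> (-6, 13)

(-6, 13)


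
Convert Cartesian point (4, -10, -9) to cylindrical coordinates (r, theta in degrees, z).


r = sqrt(4^2 + (-10)^2) = 10.7703
theta = atan2(-10, 4) = 291.8014 deg
z = -9

r = 10.7703, theta = 291.8014 deg, z = -9


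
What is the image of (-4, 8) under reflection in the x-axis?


Reflection across x-axis: (x, y) -> (x, -y)
(-4, 8) -> (-4, -8)

(-4, -8)


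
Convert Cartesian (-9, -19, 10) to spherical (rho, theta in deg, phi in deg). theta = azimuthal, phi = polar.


rho = sqrt((-9)^2 + (-19)^2 + 10^2) = 23.2809
theta = atan2(-19, -9) = 244.6538 deg
phi = acos(10/23.2809) = 64.5618 deg

rho = 23.2809, theta = 244.6538 deg, phi = 64.5618 deg


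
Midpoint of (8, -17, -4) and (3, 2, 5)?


Midpoint = ((8+3)/2, (-17+2)/2, (-4+5)/2) = (5.5, -7.5, 0.5)

(5.5, -7.5, 0.5)


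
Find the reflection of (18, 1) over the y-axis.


Reflection across y-axis: (x, y) -> (-x, y)
(18, 1) -> (-18, 1)

(-18, 1)


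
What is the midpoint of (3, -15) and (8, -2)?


Midpoint = ((3+8)/2, (-15+-2)/2) = (5.5, -8.5)

(5.5, -8.5)


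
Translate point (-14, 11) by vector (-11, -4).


Translation: (x+dx, y+dy) = (-14+-11, 11+-4) = (-25, 7)

(-25, 7)


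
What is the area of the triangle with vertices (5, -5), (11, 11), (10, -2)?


Area = |x1(y2-y3) + x2(y3-y1) + x3(y1-y2)| / 2
= |5*(11--2) + 11*(-2--5) + 10*(-5-11)| / 2
= 31

31


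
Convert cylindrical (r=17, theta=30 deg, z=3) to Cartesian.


x = 17 * cos(30) = 14.7224
y = 17 * sin(30) = 8.5
z = 3

(14.7224, 8.5, 3)


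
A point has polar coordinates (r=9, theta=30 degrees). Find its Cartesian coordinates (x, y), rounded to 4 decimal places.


x = 9 * cos(30) = 7.7942
y = 9 * sin(30) = 4.5

(7.7942, 4.5)


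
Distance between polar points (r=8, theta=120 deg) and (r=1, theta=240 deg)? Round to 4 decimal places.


d = sqrt(r1^2 + r2^2 - 2*r1*r2*cos(t2-t1))
d = sqrt(8^2 + 1^2 - 2*8*1*cos(240-120)) = 8.544

8.544


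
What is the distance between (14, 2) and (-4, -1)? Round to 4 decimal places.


d = sqrt((-4-14)^2 + (-1-2)^2) = 18.2483

18.2483


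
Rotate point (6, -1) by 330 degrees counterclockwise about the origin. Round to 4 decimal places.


x' = 6*cos(330) - -1*sin(330) = 4.6962
y' = 6*sin(330) + -1*cos(330) = -3.866

(4.6962, -3.866)


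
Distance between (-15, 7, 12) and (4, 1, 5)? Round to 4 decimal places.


d = sqrt((4--15)^2 + (1-7)^2 + (5-12)^2) = 21.1187

21.1187


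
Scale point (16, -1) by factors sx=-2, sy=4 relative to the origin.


Scaling: (x*sx, y*sy) = (16*-2, -1*4) = (-32, -4)

(-32, -4)


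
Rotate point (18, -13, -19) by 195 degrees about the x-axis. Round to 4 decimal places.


x' = 18
y' = -13*cos(195) - -19*sin(195) = 7.6395
z' = -13*sin(195) + -19*cos(195) = 21.7172

(18, 7.6395, 21.7172)


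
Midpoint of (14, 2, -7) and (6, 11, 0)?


Midpoint = ((14+6)/2, (2+11)/2, (-7+0)/2) = (10, 6.5, -3.5)

(10, 6.5, -3.5)


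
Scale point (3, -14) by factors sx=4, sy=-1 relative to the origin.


Scaling: (x*sx, y*sy) = (3*4, -14*-1) = (12, 14)

(12, 14)


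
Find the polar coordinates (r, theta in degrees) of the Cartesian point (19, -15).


r = sqrt(19^2 + (-15)^2) = 24.2074
theta = atan2(-15, 19) = 321.7098 degrees

r = 24.2074, theta = 321.7098 degrees


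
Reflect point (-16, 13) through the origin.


Reflection through origin: (x, y) -> (-x, -y)
(-16, 13) -> (16, -13)

(16, -13)


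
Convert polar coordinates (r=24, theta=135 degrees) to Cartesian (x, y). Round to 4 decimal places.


x = 24 * cos(135) = -16.9706
y = 24 * sin(135) = 16.9706

(-16.9706, 16.9706)


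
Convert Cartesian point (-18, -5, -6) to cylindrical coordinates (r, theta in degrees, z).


r = sqrt((-18)^2 + (-5)^2) = 18.6815
theta = atan2(-5, -18) = 195.5241 deg
z = -6

r = 18.6815, theta = 195.5241 deg, z = -6


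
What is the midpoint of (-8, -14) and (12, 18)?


Midpoint = ((-8+12)/2, (-14+18)/2) = (2, 2)

(2, 2)


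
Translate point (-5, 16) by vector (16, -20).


Translation: (x+dx, y+dy) = (-5+16, 16+-20) = (11, -4)

(11, -4)


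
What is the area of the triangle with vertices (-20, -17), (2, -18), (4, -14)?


Area = |x1(y2-y3) + x2(y3-y1) + x3(y1-y2)| / 2
= |-20*(-18--14) + 2*(-14--17) + 4*(-17--18)| / 2
= 45

45


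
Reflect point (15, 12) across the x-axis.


Reflection across x-axis: (x, y) -> (x, -y)
(15, 12) -> (15, -12)

(15, -12)


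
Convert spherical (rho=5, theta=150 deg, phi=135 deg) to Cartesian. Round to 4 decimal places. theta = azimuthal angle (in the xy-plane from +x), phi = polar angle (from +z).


x = 5 * sin(135) * cos(150) = -3.0619
y = 5 * sin(135) * sin(150) = 1.7678
z = 5 * cos(135) = -3.5355

(-3.0619, 1.7678, -3.5355)


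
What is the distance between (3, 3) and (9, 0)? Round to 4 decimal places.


d = sqrt((9-3)^2 + (0-3)^2) = 6.7082

6.7082


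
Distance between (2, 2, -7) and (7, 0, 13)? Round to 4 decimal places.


d = sqrt((7-2)^2 + (0-2)^2 + (13--7)^2) = 20.7123

20.7123


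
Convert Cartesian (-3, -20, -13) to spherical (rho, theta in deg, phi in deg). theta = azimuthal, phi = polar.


rho = sqrt((-3)^2 + (-20)^2 + (-13)^2) = 24.0416
theta = atan2(-20, -3) = 261.4692 deg
phi = acos(-13/24.0416) = 122.7333 deg

rho = 24.0416, theta = 261.4692 deg, phi = 122.7333 deg


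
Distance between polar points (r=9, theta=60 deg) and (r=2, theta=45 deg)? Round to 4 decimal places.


d = sqrt(r1^2 + r2^2 - 2*r1*r2*cos(t2-t1))
d = sqrt(9^2 + 2^2 - 2*9*2*cos(45-60)) = 7.0871

7.0871


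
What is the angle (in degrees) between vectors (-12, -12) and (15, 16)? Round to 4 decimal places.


dot = -12*15 + -12*16 = -372
|u| = 16.9706, |v| = 21.9317
cos(angle) = -0.9995
angle = 178.1524 degrees

178.1524 degrees


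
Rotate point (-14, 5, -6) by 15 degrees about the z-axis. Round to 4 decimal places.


x' = -14*cos(15) - 5*sin(15) = -14.8171
y' = -14*sin(15) + 5*cos(15) = 1.2062
z' = -6

(-14.8171, 1.2062, -6)


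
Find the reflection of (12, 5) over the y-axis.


Reflection across y-axis: (x, y) -> (-x, y)
(12, 5) -> (-12, 5)

(-12, 5)


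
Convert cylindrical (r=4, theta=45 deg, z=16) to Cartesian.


x = 4 * cos(45) = 2.8284
y = 4 * sin(45) = 2.8284
z = 16

(2.8284, 2.8284, 16)


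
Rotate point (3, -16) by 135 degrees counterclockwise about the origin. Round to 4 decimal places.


x' = 3*cos(135) - -16*sin(135) = 9.1924
y' = 3*sin(135) + -16*cos(135) = 13.435

(9.1924, 13.435)


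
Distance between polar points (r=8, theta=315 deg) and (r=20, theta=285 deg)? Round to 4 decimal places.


d = sqrt(r1^2 + r2^2 - 2*r1*r2*cos(t2-t1))
d = sqrt(8^2 + 20^2 - 2*8*20*cos(285-315)) = 13.6701

13.6701


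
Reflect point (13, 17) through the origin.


Reflection through origin: (x, y) -> (-x, -y)
(13, 17) -> (-13, -17)

(-13, -17)


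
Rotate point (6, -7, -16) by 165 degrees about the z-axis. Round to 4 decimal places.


x' = 6*cos(165) - -7*sin(165) = -3.9838
y' = 6*sin(165) + -7*cos(165) = 8.3144
z' = -16

(-3.9838, 8.3144, -16)


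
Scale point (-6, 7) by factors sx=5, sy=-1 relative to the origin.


Scaling: (x*sx, y*sy) = (-6*5, 7*-1) = (-30, -7)

(-30, -7)


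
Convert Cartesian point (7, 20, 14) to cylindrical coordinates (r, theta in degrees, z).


r = sqrt(7^2 + 20^2) = 21.1896
theta = atan2(20, 7) = 70.71 deg
z = 14

r = 21.1896, theta = 70.71 deg, z = 14


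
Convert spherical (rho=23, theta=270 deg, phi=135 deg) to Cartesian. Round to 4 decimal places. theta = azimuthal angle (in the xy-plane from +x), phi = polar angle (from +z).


x = 23 * sin(135) * cos(270) = 0
y = 23 * sin(135) * sin(270) = -16.2635
z = 23 * cos(135) = -16.2635

(0, -16.2635, -16.2635)


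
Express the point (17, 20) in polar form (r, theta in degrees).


r = sqrt(17^2 + 20^2) = 26.2488
theta = atan2(20, 17) = 49.6355 degrees

r = 26.2488, theta = 49.6355 degrees


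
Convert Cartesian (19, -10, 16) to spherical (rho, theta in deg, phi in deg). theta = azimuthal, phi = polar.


rho = sqrt(19^2 + (-10)^2 + 16^2) = 26.7769
theta = atan2(-10, 19) = 332.2415 deg
phi = acos(16/26.7769) = 53.3067 deg

rho = 26.7769, theta = 332.2415 deg, phi = 53.3067 deg


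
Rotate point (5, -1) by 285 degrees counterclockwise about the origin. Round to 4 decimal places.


x' = 5*cos(285) - -1*sin(285) = 0.3282
y' = 5*sin(285) + -1*cos(285) = -5.0884

(0.3282, -5.0884)


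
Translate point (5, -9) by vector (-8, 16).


Translation: (x+dx, y+dy) = (5+-8, -9+16) = (-3, 7)

(-3, 7)


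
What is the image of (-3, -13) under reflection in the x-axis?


Reflection across x-axis: (x, y) -> (x, -y)
(-3, -13) -> (-3, 13)

(-3, 13)


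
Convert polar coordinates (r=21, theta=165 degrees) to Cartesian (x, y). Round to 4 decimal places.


x = 21 * cos(165) = -20.2844
y = 21 * sin(165) = 5.4352

(-20.2844, 5.4352)


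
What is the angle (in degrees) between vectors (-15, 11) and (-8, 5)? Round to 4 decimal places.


dot = -15*-8 + 11*5 = 175
|u| = 18.6011, |v| = 9.434
cos(angle) = 0.9973
angle = 4.2485 degrees

4.2485 degrees


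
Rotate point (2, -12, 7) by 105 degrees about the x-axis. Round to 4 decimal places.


x' = 2
y' = -12*cos(105) - 7*sin(105) = -3.6557
z' = -12*sin(105) + 7*cos(105) = -13.4028

(2, -3.6557, -13.4028)


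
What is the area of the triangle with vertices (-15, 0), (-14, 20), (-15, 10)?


Area = |x1(y2-y3) + x2(y3-y1) + x3(y1-y2)| / 2
= |-15*(20-10) + -14*(10-0) + -15*(0-20)| / 2
= 5

5


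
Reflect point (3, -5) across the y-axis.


Reflection across y-axis: (x, y) -> (-x, y)
(3, -5) -> (-3, -5)

(-3, -5)


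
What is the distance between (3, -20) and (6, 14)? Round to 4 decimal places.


d = sqrt((6-3)^2 + (14--20)^2) = 34.1321

34.1321


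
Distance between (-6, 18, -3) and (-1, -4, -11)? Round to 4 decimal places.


d = sqrt((-1--6)^2 + (-4-18)^2 + (-11--3)^2) = 23.9374

23.9374


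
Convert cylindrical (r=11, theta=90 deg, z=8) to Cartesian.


x = 11 * cos(90) = 0
y = 11 * sin(90) = 11
z = 8

(0, 11, 8)


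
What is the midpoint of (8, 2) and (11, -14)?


Midpoint = ((8+11)/2, (2+-14)/2) = (9.5, -6)

(9.5, -6)


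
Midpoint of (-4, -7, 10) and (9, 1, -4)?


Midpoint = ((-4+9)/2, (-7+1)/2, (10+-4)/2) = (2.5, -3, 3)

(2.5, -3, 3)


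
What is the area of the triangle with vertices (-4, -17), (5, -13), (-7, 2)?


Area = |x1(y2-y3) + x2(y3-y1) + x3(y1-y2)| / 2
= |-4*(-13-2) + 5*(2--17) + -7*(-17--13)| / 2
= 91.5

91.5


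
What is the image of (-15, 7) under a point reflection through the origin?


Reflection through origin: (x, y) -> (-x, -y)
(-15, 7) -> (15, -7)

(15, -7)


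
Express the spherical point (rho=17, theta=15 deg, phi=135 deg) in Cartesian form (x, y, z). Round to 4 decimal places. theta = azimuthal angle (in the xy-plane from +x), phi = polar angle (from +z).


x = 17 * sin(135) * cos(15) = 11.6112
y = 17 * sin(135) * sin(15) = 3.1112
z = 17 * cos(135) = -12.0208

(11.6112, 3.1112, -12.0208)


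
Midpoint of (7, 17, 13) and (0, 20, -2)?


Midpoint = ((7+0)/2, (17+20)/2, (13+-2)/2) = (3.5, 18.5, 5.5)

(3.5, 18.5, 5.5)


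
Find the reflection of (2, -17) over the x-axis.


Reflection across x-axis: (x, y) -> (x, -y)
(2, -17) -> (2, 17)

(2, 17)


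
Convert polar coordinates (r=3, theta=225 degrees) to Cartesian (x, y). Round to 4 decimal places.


x = 3 * cos(225) = -2.1213
y = 3 * sin(225) = -2.1213

(-2.1213, -2.1213)


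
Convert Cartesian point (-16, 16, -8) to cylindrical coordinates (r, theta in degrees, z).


r = sqrt((-16)^2 + 16^2) = 22.6274
theta = atan2(16, -16) = 135 deg
z = -8

r = 22.6274, theta = 135 deg, z = -8


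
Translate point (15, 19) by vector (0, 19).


Translation: (x+dx, y+dy) = (15+0, 19+19) = (15, 38)

(15, 38)


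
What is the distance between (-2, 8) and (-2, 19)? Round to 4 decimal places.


d = sqrt((-2--2)^2 + (19-8)^2) = 11

11


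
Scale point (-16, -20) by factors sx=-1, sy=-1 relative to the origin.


Scaling: (x*sx, y*sy) = (-16*-1, -20*-1) = (16, 20)

(16, 20)


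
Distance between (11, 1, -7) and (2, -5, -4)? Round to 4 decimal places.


d = sqrt((2-11)^2 + (-5-1)^2 + (-4--7)^2) = 11.225

11.225


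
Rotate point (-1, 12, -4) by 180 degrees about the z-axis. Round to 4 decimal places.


x' = -1*cos(180) - 12*sin(180) = 1
y' = -1*sin(180) + 12*cos(180) = -12
z' = -4

(1, -12, -4)


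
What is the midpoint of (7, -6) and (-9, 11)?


Midpoint = ((7+-9)/2, (-6+11)/2) = (-1, 2.5)

(-1, 2.5)


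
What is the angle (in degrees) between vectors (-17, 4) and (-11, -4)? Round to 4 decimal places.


dot = -17*-11 + 4*-4 = 171
|u| = 17.4642, |v| = 11.7047
cos(angle) = 0.8365
angle = 33.2236 degrees

33.2236 degrees


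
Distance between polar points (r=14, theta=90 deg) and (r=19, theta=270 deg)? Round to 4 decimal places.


d = sqrt(r1^2 + r2^2 - 2*r1*r2*cos(t2-t1))
d = sqrt(14^2 + 19^2 - 2*14*19*cos(270-90)) = 33

33


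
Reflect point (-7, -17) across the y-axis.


Reflection across y-axis: (x, y) -> (-x, y)
(-7, -17) -> (7, -17)

(7, -17)


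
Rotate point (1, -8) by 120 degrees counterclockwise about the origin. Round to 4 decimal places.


x' = 1*cos(120) - -8*sin(120) = 6.4282
y' = 1*sin(120) + -8*cos(120) = 4.866

(6.4282, 4.866)


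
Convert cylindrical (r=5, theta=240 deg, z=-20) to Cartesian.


x = 5 * cos(240) = -2.5
y = 5 * sin(240) = -4.3301
z = -20

(-2.5, -4.3301, -20)


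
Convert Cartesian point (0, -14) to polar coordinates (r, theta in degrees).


r = sqrt(0^2 + (-14)^2) = 14
theta = atan2(-14, 0) = 270 degrees

r = 14, theta = 270 degrees


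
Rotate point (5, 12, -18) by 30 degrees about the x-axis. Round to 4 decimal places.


x' = 5
y' = 12*cos(30) - -18*sin(30) = 19.3923
z' = 12*sin(30) + -18*cos(30) = -9.5885

(5, 19.3923, -9.5885)


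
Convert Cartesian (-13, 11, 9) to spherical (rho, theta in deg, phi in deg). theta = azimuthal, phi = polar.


rho = sqrt((-13)^2 + 11^2 + 9^2) = 19.2614
theta = atan2(11, -13) = 139.7636 deg
phi = acos(9/19.2614) = 62.1436 deg

rho = 19.2614, theta = 139.7636 deg, phi = 62.1436 deg


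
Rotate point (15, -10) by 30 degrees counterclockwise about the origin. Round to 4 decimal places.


x' = 15*cos(30) - -10*sin(30) = 17.9904
y' = 15*sin(30) + -10*cos(30) = -1.1603

(17.9904, -1.1603)


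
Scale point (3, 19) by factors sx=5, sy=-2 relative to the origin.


Scaling: (x*sx, y*sy) = (3*5, 19*-2) = (15, -38)

(15, -38)


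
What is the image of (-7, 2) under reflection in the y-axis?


Reflection across y-axis: (x, y) -> (-x, y)
(-7, 2) -> (7, 2)

(7, 2)


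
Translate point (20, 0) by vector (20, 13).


Translation: (x+dx, y+dy) = (20+20, 0+13) = (40, 13)

(40, 13)


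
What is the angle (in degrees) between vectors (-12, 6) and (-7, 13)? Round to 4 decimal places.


dot = -12*-7 + 6*13 = 162
|u| = 13.4164, |v| = 14.7648
cos(angle) = 0.8178
angle = 35.1342 degrees

35.1342 degrees


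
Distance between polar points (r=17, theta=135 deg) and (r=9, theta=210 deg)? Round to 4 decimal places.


d = sqrt(r1^2 + r2^2 - 2*r1*r2*cos(t2-t1))
d = sqrt(17^2 + 9^2 - 2*17*9*cos(210-135)) = 17.0529

17.0529


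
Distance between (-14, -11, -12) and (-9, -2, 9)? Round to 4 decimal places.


d = sqrt((-9--14)^2 + (-2--11)^2 + (9--12)^2) = 23.388

23.388


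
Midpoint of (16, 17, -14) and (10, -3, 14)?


Midpoint = ((16+10)/2, (17+-3)/2, (-14+14)/2) = (13, 7, 0)

(13, 7, 0)


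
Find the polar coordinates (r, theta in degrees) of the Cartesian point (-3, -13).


r = sqrt((-3)^2 + (-13)^2) = 13.3417
theta = atan2(-13, -3) = 257.0054 degrees

r = 13.3417, theta = 257.0054 degrees


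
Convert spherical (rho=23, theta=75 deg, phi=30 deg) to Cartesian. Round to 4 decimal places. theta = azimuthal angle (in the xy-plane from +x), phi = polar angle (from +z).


x = 23 * sin(30) * cos(75) = 2.9764
y = 23 * sin(30) * sin(75) = 11.1081
z = 23 * cos(30) = 19.9186

(2.9764, 11.1081, 19.9186)


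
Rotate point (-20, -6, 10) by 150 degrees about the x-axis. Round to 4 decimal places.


x' = -20
y' = -6*cos(150) - 10*sin(150) = 0.1962
z' = -6*sin(150) + 10*cos(150) = -11.6603

(-20, 0.1962, -11.6603)


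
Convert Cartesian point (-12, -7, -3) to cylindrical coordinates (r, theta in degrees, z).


r = sqrt((-12)^2 + (-7)^2) = 13.8924
theta = atan2(-7, -12) = 210.2564 deg
z = -3

r = 13.8924, theta = 210.2564 deg, z = -3


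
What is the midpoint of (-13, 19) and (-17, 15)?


Midpoint = ((-13+-17)/2, (19+15)/2) = (-15, 17)

(-15, 17)


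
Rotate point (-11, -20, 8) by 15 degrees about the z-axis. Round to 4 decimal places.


x' = -11*cos(15) - -20*sin(15) = -5.4488
y' = -11*sin(15) + -20*cos(15) = -22.1655
z' = 8

(-5.4488, -22.1655, 8)


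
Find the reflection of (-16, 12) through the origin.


Reflection through origin: (x, y) -> (-x, -y)
(-16, 12) -> (16, -12)

(16, -12)


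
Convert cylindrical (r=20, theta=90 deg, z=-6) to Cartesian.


x = 20 * cos(90) = 0
y = 20 * sin(90) = 20
z = -6

(0, 20, -6)


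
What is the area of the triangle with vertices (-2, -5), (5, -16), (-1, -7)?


Area = |x1(y2-y3) + x2(y3-y1) + x3(y1-y2)| / 2
= |-2*(-16--7) + 5*(-7--5) + -1*(-5--16)| / 2
= 1.5

1.5


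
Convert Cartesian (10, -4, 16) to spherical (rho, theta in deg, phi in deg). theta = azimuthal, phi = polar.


rho = sqrt(10^2 + (-4)^2 + 16^2) = 19.2873
theta = atan2(-4, 10) = 338.1986 deg
phi = acos(16/19.2873) = 33.9463 deg

rho = 19.2873, theta = 338.1986 deg, phi = 33.9463 deg


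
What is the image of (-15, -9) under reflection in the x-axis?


Reflection across x-axis: (x, y) -> (x, -y)
(-15, -9) -> (-15, 9)

(-15, 9)


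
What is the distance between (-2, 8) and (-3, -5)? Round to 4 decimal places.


d = sqrt((-3--2)^2 + (-5-8)^2) = 13.0384

13.0384


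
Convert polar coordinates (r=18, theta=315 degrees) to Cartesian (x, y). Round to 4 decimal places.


x = 18 * cos(315) = 12.7279
y = 18 * sin(315) = -12.7279

(12.7279, -12.7279)


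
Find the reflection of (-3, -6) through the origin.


Reflection through origin: (x, y) -> (-x, -y)
(-3, -6) -> (3, 6)

(3, 6)


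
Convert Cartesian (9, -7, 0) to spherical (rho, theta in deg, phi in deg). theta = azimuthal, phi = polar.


rho = sqrt(9^2 + (-7)^2 + 0^2) = 11.4018
theta = atan2(-7, 9) = 322.125 deg
phi = acos(0/11.4018) = 90 deg

rho = 11.4018, theta = 322.125 deg, phi = 90 deg


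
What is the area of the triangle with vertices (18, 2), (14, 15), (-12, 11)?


Area = |x1(y2-y3) + x2(y3-y1) + x3(y1-y2)| / 2
= |18*(15-11) + 14*(11-2) + -12*(2-15)| / 2
= 177

177


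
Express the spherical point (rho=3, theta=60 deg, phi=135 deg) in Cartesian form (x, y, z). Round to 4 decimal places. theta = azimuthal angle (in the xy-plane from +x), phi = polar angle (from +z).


x = 3 * sin(135) * cos(60) = 1.0607
y = 3 * sin(135) * sin(60) = 1.8371
z = 3 * cos(135) = -2.1213

(1.0607, 1.8371, -2.1213)


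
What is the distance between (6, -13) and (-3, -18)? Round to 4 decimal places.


d = sqrt((-3-6)^2 + (-18--13)^2) = 10.2956

10.2956


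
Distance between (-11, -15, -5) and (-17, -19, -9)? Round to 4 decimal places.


d = sqrt((-17--11)^2 + (-19--15)^2 + (-9--5)^2) = 8.2462

8.2462


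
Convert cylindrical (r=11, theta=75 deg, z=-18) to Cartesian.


x = 11 * cos(75) = 2.847
y = 11 * sin(75) = 10.6252
z = -18

(2.847, 10.6252, -18)


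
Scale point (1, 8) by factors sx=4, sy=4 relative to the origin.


Scaling: (x*sx, y*sy) = (1*4, 8*4) = (4, 32)

(4, 32)


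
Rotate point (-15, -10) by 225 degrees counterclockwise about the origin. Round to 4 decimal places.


x' = -15*cos(225) - -10*sin(225) = 3.5355
y' = -15*sin(225) + -10*cos(225) = 17.6777

(3.5355, 17.6777)


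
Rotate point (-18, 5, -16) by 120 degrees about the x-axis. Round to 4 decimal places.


x' = -18
y' = 5*cos(120) - -16*sin(120) = 11.3564
z' = 5*sin(120) + -16*cos(120) = 12.3301

(-18, 11.3564, 12.3301)


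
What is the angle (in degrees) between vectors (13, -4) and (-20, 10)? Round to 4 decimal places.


dot = 13*-20 + -4*10 = -300
|u| = 13.6015, |v| = 22.3607
cos(angle) = -0.9864
angle = 170.5377 degrees

170.5377 degrees


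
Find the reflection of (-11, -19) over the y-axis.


Reflection across y-axis: (x, y) -> (-x, y)
(-11, -19) -> (11, -19)

(11, -19)


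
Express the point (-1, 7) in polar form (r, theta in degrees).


r = sqrt((-1)^2 + 7^2) = 7.0711
theta = atan2(7, -1) = 98.1301 degrees

r = 7.0711, theta = 98.1301 degrees


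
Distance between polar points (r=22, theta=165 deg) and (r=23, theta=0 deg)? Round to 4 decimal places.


d = sqrt(r1^2 + r2^2 - 2*r1*r2*cos(t2-t1))
d = sqrt(22^2 + 23^2 - 2*22*23*cos(0-165)) = 44.6152

44.6152


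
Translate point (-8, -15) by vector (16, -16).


Translation: (x+dx, y+dy) = (-8+16, -15+-16) = (8, -31)

(8, -31)


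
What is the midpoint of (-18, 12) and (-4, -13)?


Midpoint = ((-18+-4)/2, (12+-13)/2) = (-11, -0.5)

(-11, -0.5)


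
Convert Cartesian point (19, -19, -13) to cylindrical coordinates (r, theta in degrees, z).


r = sqrt(19^2 + (-19)^2) = 26.8701
theta = atan2(-19, 19) = 315 deg
z = -13

r = 26.8701, theta = 315 deg, z = -13


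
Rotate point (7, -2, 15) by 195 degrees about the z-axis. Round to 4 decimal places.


x' = 7*cos(195) - -2*sin(195) = -7.2791
y' = 7*sin(195) + -2*cos(195) = 0.1201
z' = 15

(-7.2791, 0.1201, 15)


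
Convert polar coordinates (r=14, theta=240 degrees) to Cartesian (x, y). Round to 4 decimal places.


x = 14 * cos(240) = -7
y = 14 * sin(240) = -12.1244

(-7, -12.1244)


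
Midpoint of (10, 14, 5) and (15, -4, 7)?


Midpoint = ((10+15)/2, (14+-4)/2, (5+7)/2) = (12.5, 5, 6)

(12.5, 5, 6)


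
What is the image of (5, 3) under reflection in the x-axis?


Reflection across x-axis: (x, y) -> (x, -y)
(5, 3) -> (5, -3)

(5, -3)


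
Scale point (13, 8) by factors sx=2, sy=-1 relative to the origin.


Scaling: (x*sx, y*sy) = (13*2, 8*-1) = (26, -8)

(26, -8)


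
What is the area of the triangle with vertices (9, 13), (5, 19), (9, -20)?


Area = |x1(y2-y3) + x2(y3-y1) + x3(y1-y2)| / 2
= |9*(19--20) + 5*(-20-13) + 9*(13-19)| / 2
= 66

66


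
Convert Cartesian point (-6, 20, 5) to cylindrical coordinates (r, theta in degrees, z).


r = sqrt((-6)^2 + 20^2) = 20.8806
theta = atan2(20, -6) = 106.6992 deg
z = 5

r = 20.8806, theta = 106.6992 deg, z = 5


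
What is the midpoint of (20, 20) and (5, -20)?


Midpoint = ((20+5)/2, (20+-20)/2) = (12.5, 0)

(12.5, 0)


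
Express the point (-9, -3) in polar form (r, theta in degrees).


r = sqrt((-9)^2 + (-3)^2) = 9.4868
theta = atan2(-3, -9) = 198.4349 degrees

r = 9.4868, theta = 198.4349 degrees


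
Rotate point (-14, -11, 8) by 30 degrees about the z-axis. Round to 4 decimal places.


x' = -14*cos(30) - -11*sin(30) = -6.6244
y' = -14*sin(30) + -11*cos(30) = -16.5263
z' = 8

(-6.6244, -16.5263, 8)


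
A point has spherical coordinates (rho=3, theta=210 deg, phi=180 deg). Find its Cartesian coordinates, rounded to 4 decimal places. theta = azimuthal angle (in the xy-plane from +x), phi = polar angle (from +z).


x = 3 * sin(180) * cos(210) = 0
y = 3 * sin(180) * sin(210) = 0
z = 3 * cos(180) = -3

(0, 0, -3)


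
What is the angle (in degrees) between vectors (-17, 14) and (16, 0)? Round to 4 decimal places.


dot = -17*16 + 14*0 = -272
|u| = 22.0227, |v| = 16
cos(angle) = -0.7719
angle = 140.5275 degrees

140.5275 degrees


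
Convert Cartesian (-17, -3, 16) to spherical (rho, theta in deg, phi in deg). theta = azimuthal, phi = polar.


rho = sqrt((-17)^2 + (-3)^2 + 16^2) = 23.5372
theta = atan2(-3, -17) = 190.008 deg
phi = acos(16/23.5372) = 47.1739 deg

rho = 23.5372, theta = 190.008 deg, phi = 47.1739 deg


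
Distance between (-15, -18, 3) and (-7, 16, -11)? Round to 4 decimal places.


d = sqrt((-7--15)^2 + (16--18)^2 + (-11-3)^2) = 37.6298

37.6298


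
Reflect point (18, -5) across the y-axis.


Reflection across y-axis: (x, y) -> (-x, y)
(18, -5) -> (-18, -5)

(-18, -5)


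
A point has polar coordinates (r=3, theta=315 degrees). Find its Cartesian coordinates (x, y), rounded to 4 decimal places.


x = 3 * cos(315) = 2.1213
y = 3 * sin(315) = -2.1213

(2.1213, -2.1213)


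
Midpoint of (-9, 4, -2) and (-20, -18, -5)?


Midpoint = ((-9+-20)/2, (4+-18)/2, (-2+-5)/2) = (-14.5, -7, -3.5)

(-14.5, -7, -3.5)


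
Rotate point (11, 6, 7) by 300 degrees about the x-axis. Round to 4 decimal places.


x' = 11
y' = 6*cos(300) - 7*sin(300) = 9.0622
z' = 6*sin(300) + 7*cos(300) = -1.6962

(11, 9.0622, -1.6962)


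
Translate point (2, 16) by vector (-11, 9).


Translation: (x+dx, y+dy) = (2+-11, 16+9) = (-9, 25)

(-9, 25)


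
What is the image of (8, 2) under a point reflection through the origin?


Reflection through origin: (x, y) -> (-x, -y)
(8, 2) -> (-8, -2)

(-8, -2)


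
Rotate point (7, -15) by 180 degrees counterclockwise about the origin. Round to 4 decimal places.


x' = 7*cos(180) - -15*sin(180) = -7
y' = 7*sin(180) + -15*cos(180) = 15

(-7, 15)


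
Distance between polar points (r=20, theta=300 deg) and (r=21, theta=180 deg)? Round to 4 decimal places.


d = sqrt(r1^2 + r2^2 - 2*r1*r2*cos(t2-t1))
d = sqrt(20^2 + 21^2 - 2*20*21*cos(180-300)) = 35.5106

35.5106


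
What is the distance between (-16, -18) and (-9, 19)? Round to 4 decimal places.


d = sqrt((-9--16)^2 + (19--18)^2) = 37.6563

37.6563


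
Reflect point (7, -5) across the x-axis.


Reflection across x-axis: (x, y) -> (x, -y)
(7, -5) -> (7, 5)

(7, 5)


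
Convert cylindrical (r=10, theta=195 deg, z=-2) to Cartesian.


x = 10 * cos(195) = -9.6593
y = 10 * sin(195) = -2.5882
z = -2

(-9.6593, -2.5882, -2)


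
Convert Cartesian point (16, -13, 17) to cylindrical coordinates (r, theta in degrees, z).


r = sqrt(16^2 + (-13)^2) = 20.6155
theta = atan2(-13, 16) = 320.9061 deg
z = 17

r = 20.6155, theta = 320.9061 deg, z = 17


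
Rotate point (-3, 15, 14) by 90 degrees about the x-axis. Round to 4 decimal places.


x' = -3
y' = 15*cos(90) - 14*sin(90) = -14
z' = 15*sin(90) + 14*cos(90) = 15

(-3, -14, 15)


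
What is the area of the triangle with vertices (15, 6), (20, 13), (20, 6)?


Area = |x1(y2-y3) + x2(y3-y1) + x3(y1-y2)| / 2
= |15*(13-6) + 20*(6-6) + 20*(6-13)| / 2
= 17.5

17.5


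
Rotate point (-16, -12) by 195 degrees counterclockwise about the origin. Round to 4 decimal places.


x' = -16*cos(195) - -12*sin(195) = 12.349
y' = -16*sin(195) + -12*cos(195) = 15.7322

(12.349, 15.7322)


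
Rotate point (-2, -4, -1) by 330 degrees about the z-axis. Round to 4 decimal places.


x' = -2*cos(330) - -4*sin(330) = -3.7321
y' = -2*sin(330) + -4*cos(330) = -2.4641
z' = -1

(-3.7321, -2.4641, -1)


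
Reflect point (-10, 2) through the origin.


Reflection through origin: (x, y) -> (-x, -y)
(-10, 2) -> (10, -2)

(10, -2)


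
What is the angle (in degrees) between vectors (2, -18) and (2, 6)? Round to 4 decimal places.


dot = 2*2 + -18*6 = -104
|u| = 18.1108, |v| = 6.3246
cos(angle) = -0.908
angle = 155.2249 degrees

155.2249 degrees


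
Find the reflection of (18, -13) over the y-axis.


Reflection across y-axis: (x, y) -> (-x, y)
(18, -13) -> (-18, -13)

(-18, -13)


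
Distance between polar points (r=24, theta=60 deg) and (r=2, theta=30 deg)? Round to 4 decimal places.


d = sqrt(r1^2 + r2^2 - 2*r1*r2*cos(t2-t1))
d = sqrt(24^2 + 2^2 - 2*24*2*cos(30-60)) = 22.2904

22.2904


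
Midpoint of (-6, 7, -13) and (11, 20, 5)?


Midpoint = ((-6+11)/2, (7+20)/2, (-13+5)/2) = (2.5, 13.5, -4)

(2.5, 13.5, -4)


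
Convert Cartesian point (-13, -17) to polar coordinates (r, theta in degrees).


r = sqrt((-13)^2 + (-17)^2) = 21.4009
theta = atan2(-17, -13) = 232.5946 degrees

r = 21.4009, theta = 232.5946 degrees


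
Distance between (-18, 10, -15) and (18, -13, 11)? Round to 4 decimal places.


d = sqrt((18--18)^2 + (-13-10)^2 + (11--15)^2) = 50.01

50.01


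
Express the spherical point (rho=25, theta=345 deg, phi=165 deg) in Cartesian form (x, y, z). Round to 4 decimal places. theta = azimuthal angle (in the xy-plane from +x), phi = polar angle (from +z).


x = 25 * sin(165) * cos(345) = 6.25
y = 25 * sin(165) * sin(345) = -1.6747
z = 25 * cos(165) = -24.1481

(6.25, -1.6747, -24.1481)


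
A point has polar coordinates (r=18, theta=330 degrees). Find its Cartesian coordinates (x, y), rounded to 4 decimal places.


x = 18 * cos(330) = 15.5885
y = 18 * sin(330) = -9

(15.5885, -9)


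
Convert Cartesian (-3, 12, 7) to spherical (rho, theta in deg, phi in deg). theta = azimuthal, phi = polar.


rho = sqrt((-3)^2 + 12^2 + 7^2) = 14.2127
theta = atan2(12, -3) = 104.0362 deg
phi = acos(7/14.2127) = 60.4938 deg

rho = 14.2127, theta = 104.0362 deg, phi = 60.4938 deg


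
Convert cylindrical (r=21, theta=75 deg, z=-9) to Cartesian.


x = 21 * cos(75) = 5.4352
y = 21 * sin(75) = 20.2844
z = -9

(5.4352, 20.2844, -9)


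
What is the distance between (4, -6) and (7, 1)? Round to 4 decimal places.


d = sqrt((7-4)^2 + (1--6)^2) = 7.6158

7.6158


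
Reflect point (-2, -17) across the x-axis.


Reflection across x-axis: (x, y) -> (x, -y)
(-2, -17) -> (-2, 17)

(-2, 17)


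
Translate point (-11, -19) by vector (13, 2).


Translation: (x+dx, y+dy) = (-11+13, -19+2) = (2, -17)

(2, -17)


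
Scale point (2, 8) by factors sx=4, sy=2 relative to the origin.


Scaling: (x*sx, y*sy) = (2*4, 8*2) = (8, 16)

(8, 16)


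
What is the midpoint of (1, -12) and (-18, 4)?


Midpoint = ((1+-18)/2, (-12+4)/2) = (-8.5, -4)

(-8.5, -4)


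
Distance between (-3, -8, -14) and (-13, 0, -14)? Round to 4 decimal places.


d = sqrt((-13--3)^2 + (0--8)^2 + (-14--14)^2) = 12.8062

12.8062


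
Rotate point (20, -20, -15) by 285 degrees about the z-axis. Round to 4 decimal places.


x' = 20*cos(285) - -20*sin(285) = -14.1421
y' = 20*sin(285) + -20*cos(285) = -24.4949
z' = -15

(-14.1421, -24.4949, -15)


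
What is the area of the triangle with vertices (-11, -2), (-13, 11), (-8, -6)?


Area = |x1(y2-y3) + x2(y3-y1) + x3(y1-y2)| / 2
= |-11*(11--6) + -13*(-6--2) + -8*(-2-11)| / 2
= 15.5

15.5


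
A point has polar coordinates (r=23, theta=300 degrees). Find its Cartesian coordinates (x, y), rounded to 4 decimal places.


x = 23 * cos(300) = 11.5
y = 23 * sin(300) = -19.9186

(11.5, -19.9186)


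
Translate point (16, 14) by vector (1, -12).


Translation: (x+dx, y+dy) = (16+1, 14+-12) = (17, 2)

(17, 2)


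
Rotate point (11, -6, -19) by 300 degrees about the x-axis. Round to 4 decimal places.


x' = 11
y' = -6*cos(300) - -19*sin(300) = -19.4545
z' = -6*sin(300) + -19*cos(300) = -4.3038

(11, -19.4545, -4.3038)


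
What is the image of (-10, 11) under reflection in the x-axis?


Reflection across x-axis: (x, y) -> (x, -y)
(-10, 11) -> (-10, -11)

(-10, -11)


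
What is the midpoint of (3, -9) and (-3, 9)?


Midpoint = ((3+-3)/2, (-9+9)/2) = (0, 0)

(0, 0)


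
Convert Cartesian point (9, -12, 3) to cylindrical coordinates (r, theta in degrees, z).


r = sqrt(9^2 + (-12)^2) = 15
theta = atan2(-12, 9) = 306.8699 deg
z = 3

r = 15, theta = 306.8699 deg, z = 3


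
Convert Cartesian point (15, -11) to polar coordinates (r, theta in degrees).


r = sqrt(15^2 + (-11)^2) = 18.6011
theta = atan2(-11, 15) = 323.7462 degrees

r = 18.6011, theta = 323.7462 degrees


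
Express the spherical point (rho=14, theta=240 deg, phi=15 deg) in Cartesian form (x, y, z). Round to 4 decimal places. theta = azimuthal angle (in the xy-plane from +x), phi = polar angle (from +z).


x = 14 * sin(15) * cos(240) = -1.8117
y = 14 * sin(15) * sin(240) = -3.138
z = 14 * cos(15) = 13.523

(-1.8117, -3.138, 13.523)


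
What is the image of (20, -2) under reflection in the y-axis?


Reflection across y-axis: (x, y) -> (-x, y)
(20, -2) -> (-20, -2)

(-20, -2)


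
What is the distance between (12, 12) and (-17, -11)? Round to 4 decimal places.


d = sqrt((-17-12)^2 + (-11-12)^2) = 37.0135

37.0135


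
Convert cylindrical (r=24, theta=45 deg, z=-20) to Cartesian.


x = 24 * cos(45) = 16.9706
y = 24 * sin(45) = 16.9706
z = -20

(16.9706, 16.9706, -20)


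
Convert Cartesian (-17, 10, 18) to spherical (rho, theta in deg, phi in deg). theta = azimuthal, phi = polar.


rho = sqrt((-17)^2 + 10^2 + 18^2) = 26.7021
theta = atan2(10, -17) = 149.5345 deg
phi = acos(18/26.7021) = 47.6153 deg

rho = 26.7021, theta = 149.5345 deg, phi = 47.6153 deg


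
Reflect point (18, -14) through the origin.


Reflection through origin: (x, y) -> (-x, -y)
(18, -14) -> (-18, 14)

(-18, 14)


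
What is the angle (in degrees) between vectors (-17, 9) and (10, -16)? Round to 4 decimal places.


dot = -17*10 + 9*-16 = -314
|u| = 19.2354, |v| = 18.868
cos(angle) = -0.8652
angle = 149.9027 degrees

149.9027 degrees


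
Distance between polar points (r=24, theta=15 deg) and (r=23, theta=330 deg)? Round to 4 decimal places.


d = sqrt(r1^2 + r2^2 - 2*r1*r2*cos(t2-t1))
d = sqrt(24^2 + 23^2 - 2*24*23*cos(330-15)) = 18.0098

18.0098


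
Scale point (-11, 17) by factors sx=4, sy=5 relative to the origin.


Scaling: (x*sx, y*sy) = (-11*4, 17*5) = (-44, 85)

(-44, 85)


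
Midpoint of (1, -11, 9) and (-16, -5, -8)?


Midpoint = ((1+-16)/2, (-11+-5)/2, (9+-8)/2) = (-7.5, -8, 0.5)

(-7.5, -8, 0.5)


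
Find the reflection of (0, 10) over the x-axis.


Reflection across x-axis: (x, y) -> (x, -y)
(0, 10) -> (0, -10)

(0, -10)


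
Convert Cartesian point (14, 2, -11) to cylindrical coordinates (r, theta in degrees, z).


r = sqrt(14^2 + 2^2) = 14.1421
theta = atan2(2, 14) = 8.1301 deg
z = -11

r = 14.1421, theta = 8.1301 deg, z = -11


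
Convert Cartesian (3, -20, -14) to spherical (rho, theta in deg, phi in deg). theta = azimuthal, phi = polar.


rho = sqrt(3^2 + (-20)^2 + (-14)^2) = 24.5967
theta = atan2(-20, 3) = 278.5308 deg
phi = acos(-14/24.5967) = 124.6931 deg

rho = 24.5967, theta = 278.5308 deg, phi = 124.6931 deg


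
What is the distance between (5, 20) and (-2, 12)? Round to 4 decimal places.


d = sqrt((-2-5)^2 + (12-20)^2) = 10.6301

10.6301


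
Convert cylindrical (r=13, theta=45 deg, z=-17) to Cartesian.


x = 13 * cos(45) = 9.1924
y = 13 * sin(45) = 9.1924
z = -17

(9.1924, 9.1924, -17)


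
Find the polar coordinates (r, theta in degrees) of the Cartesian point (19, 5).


r = sqrt(19^2 + 5^2) = 19.6469
theta = atan2(5, 19) = 14.7436 degrees

r = 19.6469, theta = 14.7436 degrees


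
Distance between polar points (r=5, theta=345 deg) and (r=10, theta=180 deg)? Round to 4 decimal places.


d = sqrt(r1^2 + r2^2 - 2*r1*r2*cos(t2-t1))
d = sqrt(5^2 + 10^2 - 2*5*10*cos(180-345)) = 14.886

14.886


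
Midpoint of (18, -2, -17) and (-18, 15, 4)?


Midpoint = ((18+-18)/2, (-2+15)/2, (-17+4)/2) = (0, 6.5, -6.5)

(0, 6.5, -6.5)


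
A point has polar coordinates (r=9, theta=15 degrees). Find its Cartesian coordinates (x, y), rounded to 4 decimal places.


x = 9 * cos(15) = 8.6933
y = 9 * sin(15) = 2.3294

(8.6933, 2.3294)


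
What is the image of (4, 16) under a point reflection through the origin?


Reflection through origin: (x, y) -> (-x, -y)
(4, 16) -> (-4, -16)

(-4, -16)


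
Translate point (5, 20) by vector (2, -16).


Translation: (x+dx, y+dy) = (5+2, 20+-16) = (7, 4)

(7, 4)


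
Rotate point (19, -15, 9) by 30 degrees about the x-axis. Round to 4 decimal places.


x' = 19
y' = -15*cos(30) - 9*sin(30) = -17.4904
z' = -15*sin(30) + 9*cos(30) = 0.2942

(19, -17.4904, 0.2942)


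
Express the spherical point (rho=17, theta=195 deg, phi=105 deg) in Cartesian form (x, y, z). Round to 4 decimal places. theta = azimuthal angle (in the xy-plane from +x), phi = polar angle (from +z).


x = 17 * sin(105) * cos(195) = -15.8612
y = 17 * sin(105) * sin(195) = -4.25
z = 17 * cos(105) = -4.3999

(-15.8612, -4.25, -4.3999)


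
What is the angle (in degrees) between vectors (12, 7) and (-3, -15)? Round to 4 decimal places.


dot = 12*-3 + 7*-15 = -141
|u| = 13.8924, |v| = 15.2971
cos(angle) = -0.6635
angle = 131.5664 degrees

131.5664 degrees


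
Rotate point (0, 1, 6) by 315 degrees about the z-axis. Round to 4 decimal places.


x' = 0*cos(315) - 1*sin(315) = 0.7071
y' = 0*sin(315) + 1*cos(315) = 0.7071
z' = 6

(0.7071, 0.7071, 6)


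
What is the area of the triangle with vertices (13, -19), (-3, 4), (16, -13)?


Area = |x1(y2-y3) + x2(y3-y1) + x3(y1-y2)| / 2
= |13*(4--13) + -3*(-13--19) + 16*(-19-4)| / 2
= 82.5

82.5


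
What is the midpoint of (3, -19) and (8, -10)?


Midpoint = ((3+8)/2, (-19+-10)/2) = (5.5, -14.5)

(5.5, -14.5)


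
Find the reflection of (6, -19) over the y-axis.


Reflection across y-axis: (x, y) -> (-x, y)
(6, -19) -> (-6, -19)

(-6, -19)


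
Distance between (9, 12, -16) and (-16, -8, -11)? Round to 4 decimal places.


d = sqrt((-16-9)^2 + (-8-12)^2 + (-11--16)^2) = 32.4037

32.4037


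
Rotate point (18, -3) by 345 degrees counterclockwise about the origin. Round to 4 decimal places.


x' = 18*cos(345) - -3*sin(345) = 16.6102
y' = 18*sin(345) + -3*cos(345) = -7.5565

(16.6102, -7.5565)


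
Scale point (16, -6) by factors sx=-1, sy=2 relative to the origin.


Scaling: (x*sx, y*sy) = (16*-1, -6*2) = (-16, -12)

(-16, -12)


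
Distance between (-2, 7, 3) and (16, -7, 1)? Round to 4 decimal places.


d = sqrt((16--2)^2 + (-7-7)^2 + (1-3)^2) = 22.891

22.891


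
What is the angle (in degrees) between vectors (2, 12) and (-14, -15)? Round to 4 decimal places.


dot = 2*-14 + 12*-15 = -208
|u| = 12.1655, |v| = 20.5183
cos(angle) = -0.8333
angle = 146.4373 degrees

146.4373 degrees
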